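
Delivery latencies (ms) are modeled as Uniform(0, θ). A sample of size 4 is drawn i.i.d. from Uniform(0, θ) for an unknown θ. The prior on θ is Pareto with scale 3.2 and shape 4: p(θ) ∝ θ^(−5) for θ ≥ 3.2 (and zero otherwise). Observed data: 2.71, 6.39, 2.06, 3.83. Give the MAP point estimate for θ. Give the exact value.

The Uniform(0, θ) likelihood is θ^(−n) for θ ≥ max(xᵢ), zero otherwise. Here max(xᵢ) = 6.39.
Posterior ∝ θ^(−5) · θ^(−4) = θ^(−9) on θ ≥ max(3.2, 6.39) = 6.39.
This density is strictly decreasing in θ, so the posterior mode lies at the lower boundary of the support.

θ̂_MAP = 6.39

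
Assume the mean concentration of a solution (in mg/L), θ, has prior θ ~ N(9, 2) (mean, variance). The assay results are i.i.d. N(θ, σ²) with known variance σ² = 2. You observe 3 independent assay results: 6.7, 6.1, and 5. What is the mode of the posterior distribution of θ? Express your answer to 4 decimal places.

n = 3; x̄ = (6.7 + 6.1 + 5)/3 = 17.8/3 = 89/15 ≈ 5.9333.
For a Normal prior and Normal likelihood with known variance, the posterior is Normal; its mode equals its mean, the precision-weighted average.
Prior precision 1/σ₀² = 1/2 = 0.5; data precision n/σ² = 3/2 = 1.5.
θ̂ = (0.5·9 + 1.5·(89/15)) / (0.5 + 1.5) = 13.4/2 = 6.7000.

θ̂_MAP = 6.7000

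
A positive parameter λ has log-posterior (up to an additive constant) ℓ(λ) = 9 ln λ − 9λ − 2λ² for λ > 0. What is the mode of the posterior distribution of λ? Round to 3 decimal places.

ℓ'(λ) = 9/λ − 9 − 4λ. Setting this to zero and multiplying by λ: 4λ² + 9λ − 9 = 0.
λ = (−9 + √(9² + 4·4·9)) / (2·4) = (−9 + √225) / 8 = (−9 + 15)/8 = 3/4.
ℓ''(λ) = −9/λ² − 4 < 0, confirming a maximum.

λ̂_MAP = 0.750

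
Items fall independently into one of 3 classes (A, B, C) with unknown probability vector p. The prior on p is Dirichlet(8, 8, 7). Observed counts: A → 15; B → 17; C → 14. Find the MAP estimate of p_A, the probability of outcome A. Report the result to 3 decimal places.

The posterior is Dirichlet(αᵢ + nᵢ) = Dirichlet(23, 25, 21).
For a Dirichlet(a₁,…,a_K) with all aᵢ > 1, the mode has j-th component (aⱼ − 1)/(Σaᵢ − K).
Here Σaᵢ = 69 and K = 3, so p_A = (23 − 1)/(69 − 3) = 22/66 ≈ 0.333.

MAP estimate of p_A = 0.333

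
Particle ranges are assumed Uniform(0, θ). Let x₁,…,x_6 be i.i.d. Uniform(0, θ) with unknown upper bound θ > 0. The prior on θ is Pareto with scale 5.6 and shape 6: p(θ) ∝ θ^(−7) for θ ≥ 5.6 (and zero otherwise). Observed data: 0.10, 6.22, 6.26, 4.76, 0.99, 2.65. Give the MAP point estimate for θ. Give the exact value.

θ̂_MAP = 6.26

The Uniform(0, θ) likelihood is θ^(−n) for θ ≥ max(xᵢ), zero otherwise. Here max(xᵢ) = 6.26.
Posterior ∝ θ^(−7) · θ^(−6) = θ^(−13) on θ ≥ max(5.6, 6.26) = 6.26.
This density is strictly decreasing in θ, so the posterior mode lies at the lower boundary of the support.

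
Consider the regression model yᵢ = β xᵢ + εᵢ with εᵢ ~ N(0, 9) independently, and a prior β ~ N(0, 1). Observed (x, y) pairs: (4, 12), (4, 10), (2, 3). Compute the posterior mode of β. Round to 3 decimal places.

log p(β | y) = −Σ(yᵢ − βxᵢ)²/(2·9) − β²/(2·1) + const.
Setting the derivative to zero: Σxᵢ(yᵢ − βxᵢ)/9 − β/1 = 0, so β = Σxᵢyᵢ / (Σxᵢ² + σ²/τ²).
Σxᵢyᵢ = 4·12 + 4·10 + 2·3 = 94; Σxᵢ² = 36; σ²/τ² = 9.
β̂_MAP = 94 / (36 + 9) = 94/45 ≈ 2.089.

β̂_MAP = 2.089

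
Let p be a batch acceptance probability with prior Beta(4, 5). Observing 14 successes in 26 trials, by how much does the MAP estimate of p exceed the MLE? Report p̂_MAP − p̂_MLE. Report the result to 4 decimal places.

MAP − MLE = -0.0233

Posterior is Beta(18, 17); MAP = (18−1)/(35−2) = 17/33 ≈ 0.51515.
MLE ignores the prior: p̂_MLE = k/n = 14/26 ≈ 0.53846.
Difference = 17/33 − 14/26 = -10/429 ≈ -0.0233.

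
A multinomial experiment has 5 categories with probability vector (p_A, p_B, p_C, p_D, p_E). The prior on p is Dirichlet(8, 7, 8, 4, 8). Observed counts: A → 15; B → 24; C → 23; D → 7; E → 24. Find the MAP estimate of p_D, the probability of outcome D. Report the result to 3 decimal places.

MAP estimate of p_D = 0.081

The posterior is Dirichlet(αᵢ + nᵢ) = Dirichlet(23, 31, 31, 11, 32).
For a Dirichlet(a₁,…,a_K) with all aᵢ > 1, the mode has j-th component (aⱼ − 1)/(Σaᵢ − K).
Here Σaᵢ = 128 and K = 5, so p_D = (11 − 1)/(128 − 5) = 10/123 ≈ 0.081.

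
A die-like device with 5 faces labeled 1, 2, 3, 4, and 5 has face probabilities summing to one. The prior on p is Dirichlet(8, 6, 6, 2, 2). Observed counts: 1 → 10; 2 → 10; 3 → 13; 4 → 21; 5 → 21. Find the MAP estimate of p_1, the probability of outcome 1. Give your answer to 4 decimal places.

The posterior is Dirichlet(αᵢ + nᵢ) = Dirichlet(18, 16, 19, 23, 23).
For a Dirichlet(a₁,…,a_K) with all aᵢ > 1, the mode has j-th component (aⱼ − 1)/(Σaᵢ − K).
Here Σaᵢ = 99 and K = 5, so p_1 = (18 − 1)/(99 − 5) = 17/94 ≈ 0.1809.

MAP estimate: 0.1809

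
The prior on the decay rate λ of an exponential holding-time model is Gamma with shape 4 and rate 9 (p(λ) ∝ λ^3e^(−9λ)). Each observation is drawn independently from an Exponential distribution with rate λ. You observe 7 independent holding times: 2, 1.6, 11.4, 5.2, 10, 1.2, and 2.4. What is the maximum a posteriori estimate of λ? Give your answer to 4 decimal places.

The Exponential(rate=λ) likelihood is ∝ λ^n e^(−λΣtᵢ). Here n = 7 and Σtᵢ = 2 + 1.6 + 11.4 + 5.2 + 10 + 1.2 + 2.4 = 33.8.
Posterior ∝ λ^3e^(−9λ) · λ^7e^(−33.8λ) = λ^10e^(−42.8λ), i.e. Gamma(11, 42.8).
Mode = (a−1)/b = 10/42.8 ≈ 0.2336.

λ̂_MAP = 0.2336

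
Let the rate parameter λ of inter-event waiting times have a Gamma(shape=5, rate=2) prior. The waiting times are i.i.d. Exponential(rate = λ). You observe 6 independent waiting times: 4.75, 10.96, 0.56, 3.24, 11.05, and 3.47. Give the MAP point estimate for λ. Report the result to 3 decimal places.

The Exponential(rate=λ) likelihood is ∝ λ^n e^(−λΣtᵢ). Here n = 6 and Σtᵢ = 4.75 + 10.96 + 0.56 + 3.24 + 11.05 + 3.47 = 34.03.
Posterior ∝ λ^4e^(−2λ) · λ^6e^(−34.03λ) = λ^10e^(−36.03λ), i.e. Gamma(11, 36.03).
Mode = (a−1)/b = 10/36.03 ≈ 0.278.

λ̂_MAP = 0.278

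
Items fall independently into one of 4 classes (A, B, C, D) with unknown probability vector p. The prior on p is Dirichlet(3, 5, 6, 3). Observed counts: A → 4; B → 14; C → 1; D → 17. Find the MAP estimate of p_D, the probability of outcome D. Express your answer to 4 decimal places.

The posterior is Dirichlet(αᵢ + nᵢ) = Dirichlet(7, 19, 7, 20).
For a Dirichlet(a₁,…,a_K) with all aᵢ > 1, the mode has j-th component (aⱼ − 1)/(Σaᵢ − K).
Here Σaᵢ = 53 and K = 4, so p_D = (20 − 1)/(53 − 4) = 19/49 ≈ 0.3878.

MAP estimate of p_D = 0.3878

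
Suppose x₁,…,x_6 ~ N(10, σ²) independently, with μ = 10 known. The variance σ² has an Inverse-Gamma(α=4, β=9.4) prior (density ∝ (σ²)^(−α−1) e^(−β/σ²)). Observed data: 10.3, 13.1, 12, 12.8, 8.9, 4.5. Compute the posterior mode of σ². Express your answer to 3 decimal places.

Sum of squared deviations about the known mean: SS = (10.3−10)² + (13.1−10)² + (12−10)² + (12.8−10)² + (8.9−10)² + (4.5−10)² = 53.
The Normal likelihood contributes (σ²)^(−n/2) exp(−SS/(2σ²)), so the posterior is Inverse-Gamma(α + n/2, β + SS/2) = Inverse-Gamma(7, 35.9).
The mode of Inverse-Gamma(a, b) is b/(a+1) = 35.9/8 ≈ 4.488.

σ̂²_MAP = 4.488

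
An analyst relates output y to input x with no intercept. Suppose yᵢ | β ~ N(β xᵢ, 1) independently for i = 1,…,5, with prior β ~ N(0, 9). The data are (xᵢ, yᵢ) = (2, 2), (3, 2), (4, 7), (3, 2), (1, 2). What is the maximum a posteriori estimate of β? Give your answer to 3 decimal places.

β̂_MAP = 1.176

log p(β | y) = −Σ(yᵢ − βxᵢ)²/(2·1) − β²/(2·9) + const.
Setting the derivative to zero: Σxᵢ(yᵢ − βxᵢ)/1 − β/9 = 0, so β = Σxᵢyᵢ / (Σxᵢ² + σ²/τ²).
Σxᵢyᵢ = 2·2 + 3·2 + 4·7 + 3·2 + 1·2 = 46; Σxᵢ² = 39; σ²/τ² = 1/9.
β̂_MAP = 46 / (39 + 1/9) = 46/(352/9) = 207/176 ≈ 1.176.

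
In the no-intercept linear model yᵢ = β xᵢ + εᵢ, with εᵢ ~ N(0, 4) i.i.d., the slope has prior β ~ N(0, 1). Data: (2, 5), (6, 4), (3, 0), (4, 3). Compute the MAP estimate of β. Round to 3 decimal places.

log p(β | y) = −Σ(yᵢ − βxᵢ)²/(2·4) − β²/(2·1) + const.
Setting the derivative to zero: Σxᵢ(yᵢ − βxᵢ)/4 − β/1 = 0, so β = Σxᵢyᵢ / (Σxᵢ² + σ²/τ²).
Σxᵢyᵢ = 2·5 + 6·4 + 3·0 + 4·3 = 46; Σxᵢ² = 65; σ²/τ² = 4.
β̂_MAP = 46 / (65 + 4) = 46/69 ≈ 0.667.

β̂_MAP = 0.667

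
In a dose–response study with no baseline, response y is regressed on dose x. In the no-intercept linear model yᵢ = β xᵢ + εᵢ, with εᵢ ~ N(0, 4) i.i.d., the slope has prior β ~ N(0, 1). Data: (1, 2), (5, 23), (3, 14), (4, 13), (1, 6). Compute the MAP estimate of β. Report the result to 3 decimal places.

β̂_MAP = 3.875

log p(β | y) = −Σ(yᵢ − βxᵢ)²/(2·4) − β²/(2·1) + const.
Setting the derivative to zero: Σxᵢ(yᵢ − βxᵢ)/4 − β/1 = 0, so β = Σxᵢyᵢ / (Σxᵢ² + σ²/τ²).
Σxᵢyᵢ = 1·2 + 5·23 + 3·14 + 4·13 + 1·6 = 217; Σxᵢ² = 52; σ²/τ² = 4.
β̂_MAP = 217 / (52 + 4) = 217/56 ≈ 3.875.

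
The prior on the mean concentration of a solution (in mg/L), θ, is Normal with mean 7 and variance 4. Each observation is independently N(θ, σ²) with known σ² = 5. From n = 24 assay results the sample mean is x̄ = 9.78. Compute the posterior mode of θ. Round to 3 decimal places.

n = 24, x̄ = 9.78.
For a Normal prior and Normal likelihood with known variance, the posterior is Normal; its mode equals its mean, the precision-weighted average.
Prior precision 1/σ₀² = 1/4 = 0.25; data precision n/σ² = 24/5 = 4.8.
θ̂ = (0.25·7 + 4.8·9.78) / (0.25 + 4.8) = 48.694/5.05 = 24347/2525 ≈ 9.642.

θ̂_MAP = 9.642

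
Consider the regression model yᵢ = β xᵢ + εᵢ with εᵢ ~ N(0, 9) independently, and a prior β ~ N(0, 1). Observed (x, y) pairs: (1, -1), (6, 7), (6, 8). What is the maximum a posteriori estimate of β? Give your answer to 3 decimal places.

β̂_MAP = 1.085

log p(β | y) = −Σ(yᵢ − βxᵢ)²/(2·9) − β²/(2·1) + const.
Setting the derivative to zero: Σxᵢ(yᵢ − βxᵢ)/9 − β/1 = 0, so β = Σxᵢyᵢ / (Σxᵢ² + σ²/τ²).
Σxᵢyᵢ = 1·(-1) + 6·7 + 6·8 = 89; Σxᵢ² = 73; σ²/τ² = 9.
β̂_MAP = 89 / (73 + 9) = 89/82 ≈ 1.085.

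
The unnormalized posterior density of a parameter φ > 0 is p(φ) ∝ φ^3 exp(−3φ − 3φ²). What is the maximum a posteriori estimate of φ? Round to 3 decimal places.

ℓ'(φ) = 3/φ − 3 − 6φ. Setting this to zero and multiplying by φ: 6φ² + 3φ − 3 = 0.
φ = (−3 + √(3² + 4·6·3)) / (2·6) = (−3 + √81) / 12 = (−3 + 9)/12 = 1/2.
ℓ''(φ) = −3/φ² − 6 < 0, confirming a maximum.

φ̂_MAP = 0.500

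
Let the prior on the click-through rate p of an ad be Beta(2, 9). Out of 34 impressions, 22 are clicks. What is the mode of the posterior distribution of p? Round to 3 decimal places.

p̂_MAP = 0.535

Prior: Beta(2, 9).
Data: 22 successes in 34 trials. The binomial likelihood contributes p^22(1−p)^12, so the posterior is Beta(2+22, 9+12) = Beta(24, 21).
For Beta(a, b) with a, b > 1 the mode is (a−1)/(a+b−2) = 23/43 ≈ 0.535.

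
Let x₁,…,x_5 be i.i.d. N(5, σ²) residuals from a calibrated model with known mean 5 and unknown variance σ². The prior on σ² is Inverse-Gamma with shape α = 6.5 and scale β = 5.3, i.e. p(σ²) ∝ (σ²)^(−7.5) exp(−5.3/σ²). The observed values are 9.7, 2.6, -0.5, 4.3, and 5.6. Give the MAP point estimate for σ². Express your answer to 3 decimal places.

σ̂²_MAP = 3.478

Sum of squared deviations about the known mean: SS = (9.7−5)² + (2.6−5)² + (-0.5−5)² + (4.3−5)² + (5.6−5)² = 58.95.
The Normal likelihood contributes (σ²)^(−n/2) exp(−SS/(2σ²)), so the posterior is Inverse-Gamma(α + n/2, β + SS/2) = Inverse-Gamma(9, 34.775).
The mode of Inverse-Gamma(a, b) is b/(a+1) = 34.775/10 ≈ 3.478.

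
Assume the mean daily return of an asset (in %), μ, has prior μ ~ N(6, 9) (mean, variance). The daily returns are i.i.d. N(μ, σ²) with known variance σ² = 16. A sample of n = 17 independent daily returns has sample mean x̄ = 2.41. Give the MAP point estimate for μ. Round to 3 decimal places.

n = 17, x̄ = 2.41.
For a Normal prior and Normal likelihood with known variance, the posterior is Normal; its mode equals its mean, the precision-weighted average.
Prior precision 1/σ₀² = 1/9; data precision n/σ² = 17/16 = 1.0625.
μ̂ = ((1/9)·6 + 1.0625·2.41) / (1/9 + 1.0625) = (15491/4800)/(169/144) = 46473/16900 ≈ 2.750.

μ̂_MAP = 2.750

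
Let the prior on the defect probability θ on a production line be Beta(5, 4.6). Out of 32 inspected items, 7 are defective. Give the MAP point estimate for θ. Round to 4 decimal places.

θ̂_MAP = 0.2778

Prior: Beta(5, 4.6).
Data: 7 successes in 32 trials. The binomial likelihood contributes θ^7(1−θ)^25, so the posterior is Beta(5+7, 4.6+25) = Beta(12, 29.6).
For Beta(a, b) with a, b > 1 the mode is (a−1)/(a+b−2) = 11/39.6 ≈ 0.2778.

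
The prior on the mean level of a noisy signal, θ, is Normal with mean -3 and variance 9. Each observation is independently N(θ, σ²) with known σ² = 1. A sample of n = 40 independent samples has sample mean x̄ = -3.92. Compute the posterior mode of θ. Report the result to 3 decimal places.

n = 40, x̄ = -3.92.
For a Normal prior and Normal likelihood with known variance, the posterior is Normal; its mode equals its mean, the precision-weighted average.
Prior precision 1/σ₀² = 1/9; data precision n/σ² = 40/1 = 40.
θ̂ = ((1/9)·(-3) + 40·(-3.92)) / (1/9 + 40) = (-2357/15)/(361/9) = -7071/1805 ≈ -3.917.

θ̂_MAP = -3.917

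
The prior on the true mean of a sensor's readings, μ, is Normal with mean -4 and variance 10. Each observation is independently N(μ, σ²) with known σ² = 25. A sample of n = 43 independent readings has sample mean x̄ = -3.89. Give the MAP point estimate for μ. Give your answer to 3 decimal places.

n = 43, x̄ = -3.89.
For a Normal prior and Normal likelihood with known variance, the posterior is Normal; its mode equals its mean, the precision-weighted average.
Prior precision 1/σ₀² = 1/10 = 0.1; data precision n/σ² = 43/25 = 1.72.
μ̂ = (0.1·(-4) + 1.72·(-3.89)) / (0.1 + 1.72) = (-7.0908)/1.82 = -17727/4550 ≈ -3.896.

μ̂_MAP = -3.896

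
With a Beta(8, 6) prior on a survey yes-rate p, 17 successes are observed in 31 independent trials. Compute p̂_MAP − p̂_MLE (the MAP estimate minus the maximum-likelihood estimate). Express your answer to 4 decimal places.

MAP − MLE = 0.0098

Posterior is Beta(25, 20); MAP = (25−1)/(45−2) = 24/43 ≈ 0.55814.
MLE ignores the prior: p̂_MLE = k/n = 17/31 ≈ 0.54839.
Difference = 24/43 − 17/31 = 13/1333 ≈ 0.0098.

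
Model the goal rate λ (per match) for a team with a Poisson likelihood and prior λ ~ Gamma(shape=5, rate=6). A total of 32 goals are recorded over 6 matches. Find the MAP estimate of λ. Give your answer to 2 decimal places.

Σxᵢ = 32, n = 6.
Posterior ∝ λ^4e^(−6λ) · λ^32e^(−6λ) = λ^36e^(−12λ), i.e. Gamma(shape=37, rate=12).
The mode of a Gamma(a, b) with a ≥ 1 (shape–rate) is (a−1)/b = 36/12 ≈ 3.00.

λ̂_MAP = 3.00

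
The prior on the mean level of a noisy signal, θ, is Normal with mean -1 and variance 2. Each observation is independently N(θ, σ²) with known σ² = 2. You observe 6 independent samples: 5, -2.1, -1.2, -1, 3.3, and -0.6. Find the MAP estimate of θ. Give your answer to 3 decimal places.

n = 6; x̄ = (5 + (-2.1) + (-1.2) + (-1) + 3.3 + (-0.6))/6 = 3.4/6 = 17/30 ≈ 0.5667.
For a Normal prior and Normal likelihood with known variance, the posterior is Normal; its mode equals its mean, the precision-weighted average.
Prior precision 1/σ₀² = 1/2 = 0.5; data precision n/σ² = 6/2 = 3.
θ̂ = (0.5·(-1) + 3·(17/30)) / (0.5 + 3) = 1.2/3.5 = 12/35 ≈ 0.343.

θ̂_MAP = 0.343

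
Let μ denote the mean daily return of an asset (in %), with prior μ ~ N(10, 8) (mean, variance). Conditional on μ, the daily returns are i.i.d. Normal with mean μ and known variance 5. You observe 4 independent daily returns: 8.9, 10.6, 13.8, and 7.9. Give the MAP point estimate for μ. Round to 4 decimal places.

μ̂_MAP = 10.2595

n = 4; x̄ = (8.9 + 10.6 + 13.8 + 7.9)/4 = 41.2/4 = 10.3.
For a Normal prior and Normal likelihood with known variance, the posterior is Normal; its mode equals its mean, the precision-weighted average.
Prior precision 1/σ₀² = 1/8 = 0.125; data precision n/σ² = 4/5 = 0.8.
μ̂ = (0.125·10 + 0.8·10.3) / (0.125 + 0.8) = 9.49/0.925 = 1898/185 ≈ 10.2595.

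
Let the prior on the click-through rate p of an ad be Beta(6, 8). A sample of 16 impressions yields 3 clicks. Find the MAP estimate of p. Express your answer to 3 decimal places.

p̂_MAP = 0.286

Prior: Beta(6, 8).
Data: 3 successes in 16 trials. The binomial likelihood contributes p^3(1−p)^13, so the posterior is Beta(6+3, 8+13) = Beta(9, 21).
For Beta(a, b) with a, b > 1 the mode is (a−1)/(a+b−2) = 8/28 ≈ 0.286.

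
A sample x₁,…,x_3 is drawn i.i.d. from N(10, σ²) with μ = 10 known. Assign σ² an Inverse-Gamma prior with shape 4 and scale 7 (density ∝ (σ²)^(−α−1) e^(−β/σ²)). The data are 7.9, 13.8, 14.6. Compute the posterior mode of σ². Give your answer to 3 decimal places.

σ̂²_MAP = 4.155

Sum of squared deviations about the known mean: SS = (7.9−10)² + (13.8−10)² + (14.6−10)² = 40.01.
The Normal likelihood contributes (σ²)^(−n/2) exp(−SS/(2σ²)), so the posterior is Inverse-Gamma(α + n/2, β + SS/2) = Inverse-Gamma(5.5, 27.005).
The mode of Inverse-Gamma(a, b) is b/(a+1) = 27.005/6.5 ≈ 4.155.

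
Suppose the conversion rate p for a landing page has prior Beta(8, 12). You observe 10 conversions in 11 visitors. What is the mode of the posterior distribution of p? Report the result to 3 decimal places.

p̂_MAP = 0.586

Prior: Beta(8, 12).
Data: 10 successes in 11 trials. The binomial likelihood contributes p^10(1−p)^1, so the posterior is Beta(8+10, 12+1) = Beta(18, 13).
For Beta(a, b) with a, b > 1 the mode is (a−1)/(a+b−2) = 17/29 ≈ 0.586.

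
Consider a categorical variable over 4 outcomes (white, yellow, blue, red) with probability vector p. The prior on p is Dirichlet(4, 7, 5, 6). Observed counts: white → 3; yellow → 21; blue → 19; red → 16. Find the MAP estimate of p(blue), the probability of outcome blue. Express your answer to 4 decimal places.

The posterior is Dirichlet(αᵢ + nᵢ) = Dirichlet(7, 28, 24, 22).
For a Dirichlet(a₁,…,a_K) with all aᵢ > 1, the mode has j-th component (aⱼ − 1)/(Σaᵢ − K).
Here Σaᵢ = 81 and K = 4, so p(blue) = (24 − 1)/(81 − 4) = 23/77 ≈ 0.2987.

MAP estimate of p(blue) = 0.2987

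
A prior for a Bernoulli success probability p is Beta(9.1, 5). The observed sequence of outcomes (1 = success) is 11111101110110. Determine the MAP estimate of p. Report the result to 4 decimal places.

p̂_MAP = 0.7318

Prior: Beta(9.1, 5).
Data: 11 successes in 14 trials (from the sequence). The binomial likelihood contributes p^11(1−p)^3, so the posterior is Beta(9.1+11, 5+3) = Beta(20.1, 8).
For Beta(a, b) with a, b > 1 the mode is (a−1)/(a+b−2) = 19.1/26.1 ≈ 0.7318.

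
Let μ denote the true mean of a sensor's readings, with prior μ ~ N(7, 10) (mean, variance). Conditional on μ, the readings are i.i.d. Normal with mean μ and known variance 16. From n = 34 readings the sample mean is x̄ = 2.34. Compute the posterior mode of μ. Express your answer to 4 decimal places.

n = 34, x̄ = 2.34.
For a Normal prior and Normal likelihood with known variance, the posterior is Normal; its mode equals its mean, the precision-weighted average.
Prior precision 1/σ₀² = 1/10 = 0.1; data precision n/σ² = 34/16 = 2.125.
μ̂ = (0.1·7 + 2.125·2.34) / (0.1 + 2.125) = 5.6725/2.225 = 2269/890 ≈ 2.5494.

μ̂_MAP = 2.5494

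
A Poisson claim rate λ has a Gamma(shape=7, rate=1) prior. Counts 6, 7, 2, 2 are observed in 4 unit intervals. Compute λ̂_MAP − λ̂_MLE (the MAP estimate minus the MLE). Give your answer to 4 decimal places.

MAP − MLE = 0.3500

Σxᵢ = 17. Posterior is Gamma(24, 5); MAP = (24−1)/5 = 23/5 ≈ 4.60000.
MLE = x̄ = 17/4 ≈ 4.25000.
Difference = 23/5 − 17/4 = 7/20 ≈ 0.3500.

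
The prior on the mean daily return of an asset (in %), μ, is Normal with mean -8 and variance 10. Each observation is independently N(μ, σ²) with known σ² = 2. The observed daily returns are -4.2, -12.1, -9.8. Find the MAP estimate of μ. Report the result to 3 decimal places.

μ̂_MAP = -8.656

n = 3; x̄ = ((-4.2) + (-12.1) + (-9.8))/3 = -26.1/3 = -8.7.
For a Normal prior and Normal likelihood with known variance, the posterior is Normal; its mode equals its mean, the precision-weighted average.
Prior precision 1/σ₀² = 1/10 = 0.1; data precision n/σ² = 3/2 = 1.5.
μ̂ = (0.1·(-8) + 1.5·(-8.7)) / (0.1 + 1.5) = (-13.85)/1.6 = -8.65625 ≈ -8.656.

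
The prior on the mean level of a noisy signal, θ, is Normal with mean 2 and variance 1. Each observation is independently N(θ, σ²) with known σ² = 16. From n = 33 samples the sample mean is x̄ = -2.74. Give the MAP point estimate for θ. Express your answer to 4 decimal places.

θ̂_MAP = -1.1922

n = 33, x̄ = -2.74.
For a Normal prior and Normal likelihood with known variance, the posterior is Normal; its mode equals its mean, the precision-weighted average.
Prior precision 1/σ₀² = 1/1 = 1; data precision n/σ² = 33/16 = 2.0625.
θ̂ = (1·2 + 2.0625·(-2.74)) / (1 + 2.0625) = (-3.65125)/3.0625 = -2921/2450 ≈ -1.1922.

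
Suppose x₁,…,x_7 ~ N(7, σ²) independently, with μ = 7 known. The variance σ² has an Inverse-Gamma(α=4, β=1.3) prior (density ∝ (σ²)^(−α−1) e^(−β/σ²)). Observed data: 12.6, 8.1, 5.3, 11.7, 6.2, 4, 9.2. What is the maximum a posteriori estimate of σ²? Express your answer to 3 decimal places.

σ̂²_MAP = 4.390

Sum of squared deviations about the known mean: SS = (12.6−7)² + (8.1−7)² + (5.3−7)² + (11.7−7)² + (6.2−7)² + (4−7)² + (9.2−7)² = 72.03.
The Normal likelihood contributes (σ²)^(−n/2) exp(−SS/(2σ²)), so the posterior is Inverse-Gamma(α + n/2, β + SS/2) = Inverse-Gamma(7.5, 37.315).
The mode of Inverse-Gamma(a, b) is b/(a+1) = 37.315/8.5 ≈ 4.390.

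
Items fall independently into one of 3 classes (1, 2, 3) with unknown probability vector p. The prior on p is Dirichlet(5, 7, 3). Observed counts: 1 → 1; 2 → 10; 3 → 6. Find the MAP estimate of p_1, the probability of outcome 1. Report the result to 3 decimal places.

The posterior is Dirichlet(αᵢ + nᵢ) = Dirichlet(6, 17, 9).
For a Dirichlet(a₁,…,a_K) with all aᵢ > 1, the mode has j-th component (aⱼ − 1)/(Σaᵢ − K).
Here Σaᵢ = 32 and K = 3, so p_1 = (6 − 1)/(32 − 3) = 5/29 ≈ 0.172.

MAP estimate: 0.172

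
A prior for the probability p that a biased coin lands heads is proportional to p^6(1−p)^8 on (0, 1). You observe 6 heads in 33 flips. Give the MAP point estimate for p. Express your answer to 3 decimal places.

The prior density ∝ p^6(1−p)^8 is the kernel of Beta(7, 9).
Data: 6 successes in 33 trials. The binomial likelihood contributes p^6(1−p)^27, so the posterior is Beta(7+6, 9+27) = Beta(13, 36).
For Beta(a, b) with a, b > 1 the mode is (a−1)/(a+b−2) = 12/47 ≈ 0.255.

p̂_MAP = 0.255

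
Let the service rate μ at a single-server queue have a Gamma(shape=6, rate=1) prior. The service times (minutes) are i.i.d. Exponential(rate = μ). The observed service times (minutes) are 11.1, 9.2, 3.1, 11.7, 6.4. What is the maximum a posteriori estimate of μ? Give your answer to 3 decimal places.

The Exponential(rate=μ) likelihood is ∝ μ^n e^(−μΣtᵢ). Here n = 5 and Σtᵢ = 11.1 + 9.2 + 3.1 + 11.7 + 6.4 = 41.5.
Posterior ∝ μ^5e^(−1μ) · μ^5e^(−41.5μ) = μ^10e^(−42.5μ), i.e. Gamma(11, 42.5).
Mode = (a−1)/b = 10/42.5 ≈ 0.235.

μ̂_MAP = 0.235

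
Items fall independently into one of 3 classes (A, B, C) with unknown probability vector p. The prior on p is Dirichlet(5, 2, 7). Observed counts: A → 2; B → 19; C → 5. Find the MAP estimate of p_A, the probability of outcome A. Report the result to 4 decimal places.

MAP estimate of p_A = 0.1622

The posterior is Dirichlet(αᵢ + nᵢ) = Dirichlet(7, 21, 12).
For a Dirichlet(a₁,…,a_K) with all aᵢ > 1, the mode has j-th component (aⱼ − 1)/(Σaᵢ − K).
Here Σaᵢ = 40 and K = 3, so p_A = (7 − 1)/(40 − 3) = 6/37 ≈ 0.1622.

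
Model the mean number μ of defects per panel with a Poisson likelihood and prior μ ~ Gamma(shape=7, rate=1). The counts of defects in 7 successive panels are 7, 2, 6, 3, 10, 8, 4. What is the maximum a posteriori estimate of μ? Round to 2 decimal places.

μ̂_MAP = 5.75

Σxᵢ = 7+2+6+3+10+8+4 = 40, with n = 7.
Posterior ∝ μ^6e^(−1μ) · μ^40e^(−7μ) = μ^46e^(−8μ), i.e. Gamma(shape=47, rate=8).
The mode of a Gamma(a, b) with a ≥ 1 (shape–rate) is (a−1)/b = 46/8 ≈ 5.75.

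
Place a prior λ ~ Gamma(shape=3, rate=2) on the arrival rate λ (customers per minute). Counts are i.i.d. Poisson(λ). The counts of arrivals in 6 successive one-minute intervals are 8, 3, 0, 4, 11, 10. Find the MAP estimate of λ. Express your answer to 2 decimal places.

Σxᵢ = 8+3+0+4+11+10 = 36, with n = 6.
Posterior ∝ λ^2e^(−2λ) · λ^36e^(−6λ) = λ^38e^(−8λ), i.e. Gamma(shape=39, rate=8).
The mode of a Gamma(a, b) with a ≥ 1 (shape–rate) is (a−1)/b = 38/8 ≈ 4.75.

λ̂_MAP = 4.75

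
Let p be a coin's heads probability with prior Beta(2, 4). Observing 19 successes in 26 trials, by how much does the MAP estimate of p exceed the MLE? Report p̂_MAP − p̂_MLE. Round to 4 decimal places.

Posterior is Beta(21, 11); MAP = (21−1)/(32−2) = 20/30 ≈ 0.66667.
MLE ignores the prior: p̂_MLE = k/n = 19/26 ≈ 0.73077.
Difference = 20/30 − 19/26 = -5/78 ≈ -0.0641.

MAP − MLE = -0.0641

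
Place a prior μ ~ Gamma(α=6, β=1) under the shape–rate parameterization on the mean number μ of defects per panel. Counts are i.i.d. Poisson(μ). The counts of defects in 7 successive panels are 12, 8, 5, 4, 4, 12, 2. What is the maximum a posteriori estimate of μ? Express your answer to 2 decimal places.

Σxᵢ = 12+8+5+4+4+12+2 = 47, with n = 7.
Posterior ∝ μ^5e^(−1μ) · μ^47e^(−7μ) = μ^52e^(−8μ), i.e. Gamma(shape=53, rate=8).
The mode of a Gamma(a, b) with a ≥ 1 (shape–rate) is (a−1)/b = 52/8 ≈ 6.50.

μ̂_MAP = 6.50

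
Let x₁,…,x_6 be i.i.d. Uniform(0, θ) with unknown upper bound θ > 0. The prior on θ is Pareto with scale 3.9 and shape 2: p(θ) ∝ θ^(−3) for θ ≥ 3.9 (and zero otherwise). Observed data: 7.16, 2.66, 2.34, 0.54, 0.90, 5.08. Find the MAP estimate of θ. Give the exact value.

The Uniform(0, θ) likelihood is θ^(−n) for θ ≥ max(xᵢ), zero otherwise. Here max(xᵢ) = 7.16.
Posterior ∝ θ^(−3) · θ^(−6) = θ^(−9) on θ ≥ max(3.9, 7.16) = 7.16.
This density is strictly decreasing in θ, so the posterior mode lies at the lower boundary of the support.

θ̂_MAP = 7.16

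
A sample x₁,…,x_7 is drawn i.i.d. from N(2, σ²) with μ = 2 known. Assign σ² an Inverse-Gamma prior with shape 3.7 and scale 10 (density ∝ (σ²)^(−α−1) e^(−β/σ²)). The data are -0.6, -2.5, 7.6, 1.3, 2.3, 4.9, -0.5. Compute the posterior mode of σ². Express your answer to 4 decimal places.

σ̂²_MAP = 5.7079

Sum of squared deviations about the known mean: SS = (-0.6−2)² + (-2.5−2)² + (7.6−2)² + (1.3−2)² + (2.3−2)² + (4.9−2)² + (-0.5−2)² = 73.61.
The Normal likelihood contributes (σ²)^(−n/2) exp(−SS/(2σ²)), so the posterior is Inverse-Gamma(α + n/2, β + SS/2) = Inverse-Gamma(7.2, 46.805).
The mode of Inverse-Gamma(a, b) is b/(a+1) = 46.805/8.2 ≈ 5.7079.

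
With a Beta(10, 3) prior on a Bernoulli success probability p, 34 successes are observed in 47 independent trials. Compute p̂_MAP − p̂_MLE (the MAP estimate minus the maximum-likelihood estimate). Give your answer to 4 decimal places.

Posterior is Beta(44, 16); MAP = (44−1)/(60−2) = 43/58 ≈ 0.74138.
MLE ignores the prior: p̂_MLE = k/n = 34/47 ≈ 0.72340.
Difference = 43/58 − 34/47 = 49/2726 ≈ 0.0180.

MAP − MLE = 0.0180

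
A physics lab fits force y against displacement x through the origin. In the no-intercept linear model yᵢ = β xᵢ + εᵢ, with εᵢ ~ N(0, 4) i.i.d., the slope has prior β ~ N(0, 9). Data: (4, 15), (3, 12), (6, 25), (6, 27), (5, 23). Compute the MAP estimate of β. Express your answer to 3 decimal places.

log p(β | y) = −Σ(yᵢ − βxᵢ)²/(2·4) − β²/(2·9) + const.
Setting the derivative to zero: Σxᵢ(yᵢ − βxᵢ)/4 − β/9 = 0, so β = Σxᵢyᵢ / (Σxᵢ² + σ²/τ²).
Σxᵢyᵢ = 4·15 + 3·12 + 6·25 + 6·27 + 5·23 = 523; Σxᵢ² = 122; σ²/τ² = 4/9.
β̂_MAP = 523 / (122 + 4/9) = 523/(1102/9) = 4707/1102 ≈ 4.271.

β̂_MAP = 4.271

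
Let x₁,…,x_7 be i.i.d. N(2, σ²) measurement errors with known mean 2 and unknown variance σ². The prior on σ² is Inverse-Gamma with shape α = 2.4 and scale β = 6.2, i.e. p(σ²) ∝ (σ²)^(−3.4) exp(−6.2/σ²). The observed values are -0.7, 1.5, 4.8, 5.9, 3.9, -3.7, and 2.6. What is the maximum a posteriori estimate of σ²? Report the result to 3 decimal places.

σ̂²_MAP = 5.757

Sum of squared deviations about the known mean: SS = (-0.7−2)² + (1.5−2)² + (4.8−2)² + (5.9−2)² + (3.9−2)² + (-3.7−2)² + (2.6−2)² = 67.05.
The Normal likelihood contributes (σ²)^(−n/2) exp(−SS/(2σ²)), so the posterior is Inverse-Gamma(α + n/2, β + SS/2) = Inverse-Gamma(5.9, 39.725).
The mode of Inverse-Gamma(a, b) is b/(a+1) = 39.725/6.9 ≈ 5.757.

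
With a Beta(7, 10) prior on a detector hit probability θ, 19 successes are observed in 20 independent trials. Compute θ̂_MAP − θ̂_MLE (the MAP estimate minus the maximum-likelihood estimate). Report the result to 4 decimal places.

Posterior is Beta(26, 11); MAP = (26−1)/(37−2) = 25/35 ≈ 0.71429.
MLE ignores the prior: θ̂_MLE = k/n = 19/20 ≈ 0.95000.
Difference = 25/35 − 19/20 = -33/140 ≈ -0.2357.

MAP − MLE = -0.2357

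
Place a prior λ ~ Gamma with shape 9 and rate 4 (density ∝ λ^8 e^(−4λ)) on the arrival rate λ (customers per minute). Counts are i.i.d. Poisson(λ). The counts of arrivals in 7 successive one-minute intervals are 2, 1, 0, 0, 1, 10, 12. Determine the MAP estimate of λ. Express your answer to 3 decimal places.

λ̂_MAP = 3.091

Σxᵢ = 2+1+0+0+1+10+12 = 26, with n = 7.
Posterior ∝ λ^8e^(−4λ) · λ^26e^(−7λ) = λ^34e^(−11λ), i.e. Gamma(shape=35, rate=11).
The mode of a Gamma(a, b) with a ≥ 1 (shape–rate) is (a−1)/b = 34/11 ≈ 3.091.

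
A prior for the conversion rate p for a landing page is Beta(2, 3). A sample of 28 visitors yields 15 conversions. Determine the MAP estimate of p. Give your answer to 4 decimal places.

Prior: Beta(2, 3).
Data: 15 successes in 28 trials. The binomial likelihood contributes p^15(1−p)^13, so the posterior is Beta(2+15, 3+13) = Beta(17, 16).
For Beta(a, b) with a, b > 1 the mode is (a−1)/(a+b−2) = 16/31 ≈ 0.5161.

p̂_MAP = 0.5161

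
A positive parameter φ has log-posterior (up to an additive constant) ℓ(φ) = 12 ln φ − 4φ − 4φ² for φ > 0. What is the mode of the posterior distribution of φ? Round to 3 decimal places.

ℓ'(φ) = 12/φ − 4 − 8φ. Setting this to zero and multiplying by φ: 8φ² + 4φ − 12 = 0.
φ = (−4 + √(4² + 4·8·12)) / (2·8) = (−4 + √400) / 16 = (−4 + 20)/16 = 1.
ℓ''(φ) = −12/φ² − 8 < 0, confirming a maximum.

φ̂_MAP = 1.000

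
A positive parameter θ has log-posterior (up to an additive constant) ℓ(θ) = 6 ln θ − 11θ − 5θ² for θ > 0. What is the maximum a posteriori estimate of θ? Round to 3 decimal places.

ℓ'(θ) = 6/θ − 11 − 10θ. Setting this to zero and multiplying by θ: 10θ² + 11θ − 6 = 0.
θ = (−11 + √(11² + 4·10·6)) / (2·10) = (−11 + √361) / 20 = (−11 + 19)/20 = 2/5.
ℓ''(θ) = −6/θ² − 10 < 0, confirming a maximum.

θ̂_MAP = 0.400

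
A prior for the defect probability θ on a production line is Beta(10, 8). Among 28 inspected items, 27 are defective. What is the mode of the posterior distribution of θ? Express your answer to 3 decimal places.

Prior: Beta(10, 8).
Data: 27 successes in 28 trials. The binomial likelihood contributes θ^27(1−θ)^1, so the posterior is Beta(10+27, 8+1) = Beta(37, 9).
For Beta(a, b) with a, b > 1 the mode is (a−1)/(a+b−2) = 36/44 ≈ 0.818.

θ̂_MAP = 0.818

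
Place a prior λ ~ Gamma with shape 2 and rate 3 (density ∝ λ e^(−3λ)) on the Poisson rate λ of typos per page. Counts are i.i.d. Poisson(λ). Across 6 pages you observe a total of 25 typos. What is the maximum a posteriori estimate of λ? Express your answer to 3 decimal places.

Σxᵢ = 25, n = 6.
Posterior ∝ λe^(−3λ) · λ^25e^(−6λ) = λ^26e^(−9λ), i.e. Gamma(shape=27, rate=9).
The mode of a Gamma(a, b) with a ≥ 1 (shape–rate) is (a−1)/b = 26/9 ≈ 2.889.

λ̂_MAP = 2.889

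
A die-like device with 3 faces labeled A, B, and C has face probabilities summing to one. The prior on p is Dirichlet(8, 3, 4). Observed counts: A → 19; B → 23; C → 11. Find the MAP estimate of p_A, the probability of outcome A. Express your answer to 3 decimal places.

The posterior is Dirichlet(αᵢ + nᵢ) = Dirichlet(27, 26, 15).
For a Dirichlet(a₁,…,a_K) with all aᵢ > 1, the mode has j-th component (aⱼ − 1)/(Σaᵢ − K).
Here Σaᵢ = 68 and K = 3, so p_A = (27 − 1)/(68 − 3) = 26/65 ≈ 0.400.

MAP estimate of p_A = 0.400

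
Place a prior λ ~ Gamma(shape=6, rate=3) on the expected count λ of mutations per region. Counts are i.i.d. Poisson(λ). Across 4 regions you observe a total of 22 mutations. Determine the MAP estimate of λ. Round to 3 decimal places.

λ̂_MAP = 3.857

Σxᵢ = 22, n = 4.
Posterior ∝ λ^5e^(−3λ) · λ^22e^(−4λ) = λ^27e^(−7λ), i.e. Gamma(shape=28, rate=7).
The mode of a Gamma(a, b) with a ≥ 1 (shape–rate) is (a−1)/b = 27/7 ≈ 3.857.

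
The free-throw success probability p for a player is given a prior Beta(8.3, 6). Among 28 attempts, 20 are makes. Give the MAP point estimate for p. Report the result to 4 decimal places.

Prior: Beta(8.3, 6).
Data: 20 successes in 28 trials. The binomial likelihood contributes p^20(1−p)^8, so the posterior is Beta(8.3+20, 6+8) = Beta(28.3, 14).
For Beta(a, b) with a, b > 1 the mode is (a−1)/(a+b−2) = 27.3/40.3 ≈ 0.6774.

p̂_MAP = 0.6774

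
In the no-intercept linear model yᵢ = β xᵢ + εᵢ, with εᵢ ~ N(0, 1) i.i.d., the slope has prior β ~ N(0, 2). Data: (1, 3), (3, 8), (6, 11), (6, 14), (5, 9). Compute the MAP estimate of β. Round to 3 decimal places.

log p(β | y) = −Σ(yᵢ − βxᵢ)²/(2·1) − β²/(2·2) + const.
Setting the derivative to zero: Σxᵢ(yᵢ − βxᵢ)/1 − β/2 = 0, so β = Σxᵢyᵢ / (Σxᵢ² + σ²/τ²).
Σxᵢyᵢ = 1·3 + 3·8 + 6·11 + 6·14 + 5·9 = 222; Σxᵢ² = 107; σ²/τ² = 0.5.
β̂_MAP = 222 / (107 + 0.5) = 222/107.5 ≈ 2.065.

β̂_MAP = 2.065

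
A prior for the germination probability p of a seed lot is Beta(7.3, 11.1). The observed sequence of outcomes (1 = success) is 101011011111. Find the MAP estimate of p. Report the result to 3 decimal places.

p̂_MAP = 0.539

Prior: Beta(7.3, 11.1).
Data: 9 successes in 12 trials (from the sequence). The binomial likelihood contributes p^9(1−p)^3, so the posterior is Beta(7.3+9, 11.1+3) = Beta(16.3, 14.1).
For Beta(a, b) with a, b > 1 the mode is (a−1)/(a+b−2) = 15.3/28.4 ≈ 0.539.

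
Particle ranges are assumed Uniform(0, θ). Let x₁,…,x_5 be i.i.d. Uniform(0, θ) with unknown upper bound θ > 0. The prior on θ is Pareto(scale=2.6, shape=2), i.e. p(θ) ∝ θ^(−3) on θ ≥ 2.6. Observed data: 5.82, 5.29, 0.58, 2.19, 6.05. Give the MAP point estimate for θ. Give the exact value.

θ̂_MAP = 6.05

The Uniform(0, θ) likelihood is θ^(−n) for θ ≥ max(xᵢ), zero otherwise. Here max(xᵢ) = 6.05.
Posterior ∝ θ^(−3) · θ^(−5) = θ^(−8) on θ ≥ max(2.6, 6.05) = 6.05.
This density is strictly decreasing in θ, so the posterior mode lies at the lower boundary of the support.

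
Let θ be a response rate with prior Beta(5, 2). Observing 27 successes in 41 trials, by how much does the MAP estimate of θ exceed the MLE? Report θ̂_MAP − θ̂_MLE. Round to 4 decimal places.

Posterior is Beta(32, 16); MAP = (32−1)/(48−2) = 31/46 ≈ 0.67391.
MLE ignores the prior: θ̂_MLE = k/n = 27/41 ≈ 0.65854.
Difference = 31/46 − 27/41 = 29/1886 ≈ 0.0154.

MAP − MLE = 0.0154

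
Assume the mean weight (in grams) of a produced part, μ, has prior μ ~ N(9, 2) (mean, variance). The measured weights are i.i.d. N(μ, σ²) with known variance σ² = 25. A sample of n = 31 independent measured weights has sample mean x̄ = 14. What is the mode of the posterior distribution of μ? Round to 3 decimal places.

μ̂_MAP = 12.563

n = 31, x̄ = 14.
For a Normal prior and Normal likelihood with known variance, the posterior is Normal; its mode equals its mean, the precision-weighted average.
Prior precision 1/σ₀² = 1/2 = 0.5; data precision n/σ² = 31/25 = 1.24.
μ̂ = (0.5·9 + 1.24·14) / (0.5 + 1.24) = 21.86/1.74 = 1093/87 ≈ 12.563.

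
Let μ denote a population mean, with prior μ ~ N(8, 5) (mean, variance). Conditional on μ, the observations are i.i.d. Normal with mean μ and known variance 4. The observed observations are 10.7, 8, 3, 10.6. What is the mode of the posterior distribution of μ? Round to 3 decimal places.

μ̂_MAP = 8.063

n = 4; x̄ = (10.7 + 8 + 3 + 10.6)/4 = 32.3/4 = 8.075.
For a Normal prior and Normal likelihood with known variance, the posterior is Normal; its mode equals its mean, the precision-weighted average.
Prior precision 1/σ₀² = 1/5 = 0.2; data precision n/σ² = 4/4 = 1.
μ̂ = (0.2·8 + 1·8.075) / (0.2 + 1) = 9.675/1.2 = 8.0625 ≈ 8.063.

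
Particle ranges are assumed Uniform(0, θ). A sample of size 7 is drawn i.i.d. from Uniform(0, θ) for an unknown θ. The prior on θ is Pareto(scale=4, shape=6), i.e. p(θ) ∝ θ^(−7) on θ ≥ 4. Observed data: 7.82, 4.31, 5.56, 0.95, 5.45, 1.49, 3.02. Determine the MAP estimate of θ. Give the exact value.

The Uniform(0, θ) likelihood is θ^(−n) for θ ≥ max(xᵢ), zero otherwise. Here max(xᵢ) = 7.82.
Posterior ∝ θ^(−7) · θ^(−7) = θ^(−14) on θ ≥ max(4, 7.82) = 7.82.
This density is strictly decreasing in θ, so the posterior mode lies at the lower boundary of the support.

θ̂_MAP = 7.82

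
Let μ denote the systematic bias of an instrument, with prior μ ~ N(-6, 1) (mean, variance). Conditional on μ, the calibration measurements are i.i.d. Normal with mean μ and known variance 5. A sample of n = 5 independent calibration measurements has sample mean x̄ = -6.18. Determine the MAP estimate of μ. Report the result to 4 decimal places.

n = 5, x̄ = -6.18.
For a Normal prior and Normal likelihood with known variance, the posterior is Normal; its mode equals its mean, the precision-weighted average.
Prior precision 1/σ₀² = 1/1 = 1; data precision n/σ² = 5/5 = 1.
μ̂ = (1·(-6) + 1·(-6.18)) / (1 + 1) = (-12.18)/2 = -6.0900.

μ̂_MAP = -6.0900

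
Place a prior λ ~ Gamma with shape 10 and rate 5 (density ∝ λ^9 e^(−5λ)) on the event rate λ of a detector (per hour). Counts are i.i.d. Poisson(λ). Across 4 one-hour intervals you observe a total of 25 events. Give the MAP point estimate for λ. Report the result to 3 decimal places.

Σxᵢ = 25, n = 4.
Posterior ∝ λ^9e^(−5λ) · λ^25e^(−4λ) = λ^34e^(−9λ), i.e. Gamma(shape=35, rate=9).
The mode of a Gamma(a, b) with a ≥ 1 (shape–rate) is (a−1)/b = 34/9 ≈ 3.778.

λ̂_MAP = 3.778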